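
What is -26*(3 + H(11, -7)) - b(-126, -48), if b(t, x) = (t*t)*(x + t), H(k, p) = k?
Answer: 2762060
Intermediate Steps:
b(t, x) = t²*(t + x)
-26*(3 + H(11, -7)) - b(-126, -48) = -26*(3 + 11) - (-126)²*(-126 - 48) = -26*14 - 15876*(-174) = -364 - 1*(-2762424) = -364 + 2762424 = 2762060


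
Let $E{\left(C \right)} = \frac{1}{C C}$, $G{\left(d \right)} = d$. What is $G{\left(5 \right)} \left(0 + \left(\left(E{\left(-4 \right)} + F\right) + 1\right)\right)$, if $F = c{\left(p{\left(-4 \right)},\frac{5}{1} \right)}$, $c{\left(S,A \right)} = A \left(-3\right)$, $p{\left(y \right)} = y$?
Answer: $- \frac{1115}{16} \approx -69.688$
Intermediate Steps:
$c{\left(S,A \right)} = - 3 A$
$F = -15$ ($F = - 3 \cdot \frac{5}{1} = - 3 \cdot 5 \cdot 1 = \left(-3\right) 5 = -15$)
$E{\left(C \right)} = \frac{1}{C^{2}}$
$G{\left(5 \right)} \left(0 + \left(\left(E{\left(-4 \right)} + F\right) + 1\right)\right) = 5 \left(0 + \left(\left(\frac{1}{16} - 15\right) + 1\right)\right) = 5 \left(0 + \left(- \frac{239}{16} + 1\right)\right) = 5 \left(0 - \frac{223}{16}\right) = 5 \left(- \frac{223}{16}\right) = - \frac{1115}{16}$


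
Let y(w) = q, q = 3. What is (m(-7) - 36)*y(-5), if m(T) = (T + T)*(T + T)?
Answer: 480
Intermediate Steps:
y(w) = 3
m(T) = 4*T² (m(T) = (2*T)*(2*T) = 4*T²)
(m(-7) - 36)*y(-5) = (4*(-7)² - 36)*3 = (4*49 - 36)*3 = (196 - 36)*3 = 160*3 = 480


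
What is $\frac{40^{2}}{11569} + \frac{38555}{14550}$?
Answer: $\frac{93864559}{33665790} \approx 2.7881$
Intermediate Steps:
$\frac{40^{2}}{11569} + \frac{38555}{14550} = 1600 \cdot \frac{1}{11569} + 38555 \cdot \frac{1}{14550} = \frac{1600}{11569} + \frac{7711}{2910} = \frac{93864559}{33665790}$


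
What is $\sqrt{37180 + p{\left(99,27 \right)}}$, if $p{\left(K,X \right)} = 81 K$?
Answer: $\sqrt{45199} \approx 212.6$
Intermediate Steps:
$\sqrt{37180 + p{\left(99,27 \right)}} = \sqrt{37180 + 81 \cdot 99} = \sqrt{37180 + 8019} = \sqrt{45199}$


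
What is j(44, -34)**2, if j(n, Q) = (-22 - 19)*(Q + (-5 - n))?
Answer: 11580409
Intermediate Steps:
j(n, Q) = 205 - 41*Q + 41*n (j(n, Q) = -41*(-5 + Q - n) = 205 - 41*Q + 41*n)
j(44, -34)**2 = (205 - 41*(-34) + 41*44)**2 = (205 + 1394 + 1804)**2 = 3403**2 = 11580409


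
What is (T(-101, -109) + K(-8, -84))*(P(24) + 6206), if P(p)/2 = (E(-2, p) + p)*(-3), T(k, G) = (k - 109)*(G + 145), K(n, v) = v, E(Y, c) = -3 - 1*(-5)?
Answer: -46246200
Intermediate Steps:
E(Y, c) = 2 (E(Y, c) = -3 + 5 = 2)
T(k, G) = (-109 + k)*(145 + G)
P(p) = -12 - 6*p (P(p) = 2*((2 + p)*(-3)) = 2*(-6 - 3*p) = -12 - 6*p)
(T(-101, -109) + K(-8, -84))*(P(24) + 6206) = ((-15805 - 109*(-109) + 145*(-101) - 109*(-101)) - 84)*((-12 - 6*24) + 6206) = ((-15805 + 11881 - 14645 + 11009) - 84)*((-12 - 144) + 6206) = (-7560 - 84)*(-156 + 6206) = -7644*6050 = -46246200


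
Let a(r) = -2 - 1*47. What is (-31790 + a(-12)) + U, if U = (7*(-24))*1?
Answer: -32007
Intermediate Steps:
a(r) = -49 (a(r) = -2 - 47 = -49)
U = -168 (U = -168*1 = -168)
(-31790 + a(-12)) + U = (-31790 - 49) - 168 = -31839 - 168 = -32007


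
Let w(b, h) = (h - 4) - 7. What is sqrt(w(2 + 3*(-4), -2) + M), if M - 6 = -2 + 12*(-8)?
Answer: I*sqrt(105) ≈ 10.247*I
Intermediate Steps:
M = -92 (M = 6 + (-2 + 12*(-8)) = 6 + (-2 - 96) = 6 - 98 = -92)
w(b, h) = -11 + h (w(b, h) = (-4 + h) - 7 = -11 + h)
sqrt(w(2 + 3*(-4), -2) + M) = sqrt((-11 - 2) - 92) = sqrt(-13 - 92) = sqrt(-105) = I*sqrt(105)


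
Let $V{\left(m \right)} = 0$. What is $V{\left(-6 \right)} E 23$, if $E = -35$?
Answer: $0$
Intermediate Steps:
$V{\left(-6 \right)} E 23 = 0 \left(-35\right) 23 = 0 \cdot 23 = 0$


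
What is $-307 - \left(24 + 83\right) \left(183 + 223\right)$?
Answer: $-43749$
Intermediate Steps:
$-307 - \left(24 + 83\right) \left(183 + 223\right) = -307 - 107 \cdot 406 = -307 - 43442 = -43749$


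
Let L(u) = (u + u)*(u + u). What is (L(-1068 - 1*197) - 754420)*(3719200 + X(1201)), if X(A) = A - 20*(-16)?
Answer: 21008976712080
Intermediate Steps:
X(A) = 320 + A (X(A) = A + 320 = 320 + A)
L(u) = 4*u**2 (L(u) = (2*u)*(2*u) = 4*u**2)
(L(-1068 - 1*197) - 754420)*(3719200 + X(1201)) = (4*(-1068 - 1*197)**2 - 754420)*(3719200 + (320 + 1201)) = (4*(-1068 - 197)**2 - 754420)*(3719200 + 1521) = (4*(-1265)**2 - 754420)*3720721 = (4*1600225 - 754420)*3720721 = (6400900 - 754420)*3720721 = 5646480*3720721 = 21008976712080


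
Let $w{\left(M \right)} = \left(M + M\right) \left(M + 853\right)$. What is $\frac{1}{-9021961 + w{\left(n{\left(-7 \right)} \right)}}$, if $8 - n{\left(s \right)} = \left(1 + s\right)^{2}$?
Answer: $- \frac{1}{9068161} \approx -1.1028 \cdot 10^{-7}$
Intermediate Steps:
$n{\left(s \right)} = 8 - \left(1 + s\right)^{2}$
$w{\left(M \right)} = 2 M \left(853 + M\right)$
$\frac{1}{-9021961 + w{\left(n{\left(-7 \right)} \right)}} = \frac{1}{-9021961 + 2 \left(8 - \left(1 - 7\right)^{2}\right) \left(853 + \left(8 - \left(1 - 7\right)^{2}\right)\right)} = \frac{1}{-9021961 + 2 \left(8 - \left(-6\right)^{2}\right) \left(853 + \left(8 - \left(-6\right)^{2}\right)\right)} = \frac{1}{-9021961 + 2 \left(8 - 36\right) \left(853 + \left(8 - 36\right)\right)} = \frac{1}{-9021961 + 2 \left(-28\right) \left(853 - 28\right)} = \frac{1}{-9021961 + 2 \left(-28\right) 825} = \frac{1}{-9021961 - 46200} = \frac{1}{-9068161} = - \frac{1}{9068161}$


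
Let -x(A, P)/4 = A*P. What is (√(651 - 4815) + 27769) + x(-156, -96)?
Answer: -32135 + 2*I*√1041 ≈ -32135.0 + 64.529*I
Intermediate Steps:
x(A, P) = -4*A*P
(√(651 - 4815) + 27769) + x(-156, -96) = (√(651 - 4815) + 27769) - 4*(-156)*(-96) = (√(-4164) + 27769) - 59904 = (2*I*√1041 + 27769) - 59904 = (27769 + 2*I*√1041) - 59904 = -32135 + 2*I*√1041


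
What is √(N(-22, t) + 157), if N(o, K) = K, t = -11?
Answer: √146 ≈ 12.083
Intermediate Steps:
√(N(-22, t) + 157) = √(-11 + 157) = √146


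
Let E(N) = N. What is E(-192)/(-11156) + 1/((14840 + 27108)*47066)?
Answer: 94767582053/5506391220152 ≈ 0.017210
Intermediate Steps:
E(-192)/(-11156) + 1/((14840 + 27108)*47066) = -192/(-11156) + 1/((14840 + 27108)*47066) = -192*(-1/11156) + (1/47066)/41948 = 48/2789 + (1/41948)*(1/47066) = 48/2789 + 1/1974324568 = 94767582053/5506391220152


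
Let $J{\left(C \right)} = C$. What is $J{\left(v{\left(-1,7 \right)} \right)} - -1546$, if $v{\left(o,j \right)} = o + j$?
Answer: $1552$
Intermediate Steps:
$v{\left(o,j \right)} = j + o$
$J{\left(v{\left(-1,7 \right)} \right)} - -1546 = \left(7 - 1\right) - -1546 = 6 + 1546 = 1552$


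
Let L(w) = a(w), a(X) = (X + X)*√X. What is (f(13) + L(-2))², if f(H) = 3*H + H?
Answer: 2672 - 416*I*√2 ≈ 2672.0 - 588.31*I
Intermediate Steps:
a(X) = 2*X^(3/2) (a(X) = (2*X)*√X = 2*X^(3/2))
L(w) = 2*w^(3/2)
f(H) = 4*H
(f(13) + L(-2))² = (4*13 + 2*(-2)^(3/2))² = (52 + 2*(-2*I*√2))² = (52 - 4*I*√2)²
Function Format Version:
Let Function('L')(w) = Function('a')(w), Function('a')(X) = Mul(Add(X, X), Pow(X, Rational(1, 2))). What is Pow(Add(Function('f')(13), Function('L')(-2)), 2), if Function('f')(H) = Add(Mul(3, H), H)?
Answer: Add(2672, Mul(-416, I, Pow(2, Rational(1, 2)))) ≈ Add(2672.0, Mul(-588.31, I))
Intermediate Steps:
Function('a')(X) = Mul(2, Pow(X, Rational(3, 2))) (Function('a')(X) = Mul(Mul(2, X), Pow(X, Rational(1, 2))) = Mul(2, Pow(X, Rational(3, 2))))
Function('L')(w) = Mul(2, Pow(w, Rational(3, 2)))
Function('f')(H) = Mul(4, H)
Pow(Add(Function('f')(13), Function('L')(-2)), 2) = Pow(Add(Mul(4, 13), Mul(2, Pow(-2, Rational(3, 2)))), 2) = Pow(Add(52, Mul(2, Mul(-2, I, Pow(2, Rational(1, 2))))), 2) = Pow(Add(52, Mul(-4, I, Pow(2, Rational(1, 2)))), 2)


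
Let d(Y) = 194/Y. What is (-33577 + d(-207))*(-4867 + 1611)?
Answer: 22631261048/207 ≈ 1.0933e+8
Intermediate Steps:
(-33577 + d(-207))*(-4867 + 1611) = (-33577 + 194/(-207))*(-4867 + 1611) = (-33577 + 194*(-1/207))*(-3256) = (-33577 - 194/207)*(-3256) = -6950633/207*(-3256) = 22631261048/207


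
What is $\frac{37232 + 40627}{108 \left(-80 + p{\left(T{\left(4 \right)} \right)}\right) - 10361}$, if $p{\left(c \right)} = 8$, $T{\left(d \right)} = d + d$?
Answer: $- \frac{77859}{18137} \approx -4.2928$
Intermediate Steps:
$T{\left(d \right)} = 2 d$
$\frac{37232 + 40627}{108 \left(-80 + p{\left(T{\left(4 \right)} \right)}\right) - 10361} = \frac{37232 + 40627}{108 \left(-80 + 8\right) - 10361} = \frac{77859}{108 \left(-72\right) - 10361} = \frac{77859}{-7776 - 10361} = \frac{77859}{-18137} = 77859 \left(- \frac{1}{18137}\right) = - \frac{77859}{18137}$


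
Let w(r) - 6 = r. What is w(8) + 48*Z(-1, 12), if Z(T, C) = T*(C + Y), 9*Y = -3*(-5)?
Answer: -642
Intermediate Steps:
Y = 5/3 (Y = (-3*(-5))/9 = (⅑)*15 = 5/3 ≈ 1.6667)
w(r) = 6 + r
Z(T, C) = T*(5/3 + C) (Z(T, C) = T*(C + 5/3) = T*(5/3 + C))
w(8) + 48*Z(-1, 12) = (6 + 8) + 48*((⅓)*(-1)*(5 + 3*12)) = 14 + 48*((⅓)*(-1)*(5 + 36)) = 14 + 48*((⅓)*(-1)*41) = 14 + 48*(-41/3) = 14 - 656 = -642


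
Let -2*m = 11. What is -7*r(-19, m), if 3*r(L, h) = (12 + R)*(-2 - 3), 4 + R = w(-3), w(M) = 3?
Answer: 385/3 ≈ 128.33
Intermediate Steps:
m = -11/2 (m = -½*11 = -11/2 ≈ -5.5000)
R = -1 (R = -4 + 3 = -1)
r(L, h) = -55/3 (r(L, h) = ((12 - 1)*(-2 - 3))/3 = (11*(-5))/3 = (⅓)*(-55) = -55/3)
-7*r(-19, m) = -7*(-55/3) = 385/3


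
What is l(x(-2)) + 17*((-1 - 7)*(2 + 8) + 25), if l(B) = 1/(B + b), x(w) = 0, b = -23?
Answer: -21506/23 ≈ -935.04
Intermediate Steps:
l(B) = 1/(-23 + B) (l(B) = 1/(B - 23) = 1/(-23 + B))
l(x(-2)) + 17*((-1 - 7)*(2 + 8) + 25) = 1/(-23 + 0) + 17*((-1 - 7)*(2 + 8) + 25) = 1/(-23) + 17*(-8*10 + 25) = -1/23 + 17*(-80 + 25) = -1/23 + 17*(-55) = -1/23 - 935 = -21506/23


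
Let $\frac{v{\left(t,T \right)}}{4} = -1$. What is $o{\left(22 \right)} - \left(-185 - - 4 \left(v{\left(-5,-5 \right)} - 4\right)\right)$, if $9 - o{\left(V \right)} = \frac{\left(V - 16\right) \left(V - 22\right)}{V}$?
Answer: $226$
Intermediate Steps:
$v{\left(t,T \right)} = -4$ ($v{\left(t,T \right)} = 4 \left(-1\right) = -4$)
$o{\left(V \right)} = 9 - \frac{\left(-22 + V\right) \left(-16 + V\right)}{V}$ ($o{\left(V \right)} = 9 - \frac{\left(V - 16\right) \left(V - 22\right)}{V} = 9 - \frac{\left(-16 + V\right) \left(-22 + V\right)}{V} = 9 - \frac{\left(-22 + V\right) \left(-16 + V\right)}{V}$)
$o{\left(22 \right)} - \left(-185 - - 4 \left(v{\left(-5,-5 \right)} - 4\right)\right) = \left(47 - 22 - \frac{352}{22}\right) - \left(-185 - - 4 \left(-4 - 4\right)\right) = \left(47 - 22 - 16\right) - \left(-185 - \left(-4\right) \left(-8\right)\right) = \left(47 - 22 - 16\right) - \left(-185 - 32\right) = 9 - \left(-185 - 32\right) = 9 - -217 = 9 + 217 = 226$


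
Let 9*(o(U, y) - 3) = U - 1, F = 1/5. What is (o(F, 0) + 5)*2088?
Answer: 82592/5 ≈ 16518.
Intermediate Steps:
F = ⅕ ≈ 0.20000
o(U, y) = 26/9 + U/9 (o(U, y) = 3 + (U - 1)/9 = 3 + (-1 + U)/9 = 3 + (-⅑ + U/9) = 26/9 + U/9)
(o(F, 0) + 5)*2088 = ((26/9 + (⅑)*(⅕)) + 5)*2088 = ((26/9 + 1/45) + 5)*2088 = (131/45 + 5)*2088 = (356/45)*2088 = 82592/5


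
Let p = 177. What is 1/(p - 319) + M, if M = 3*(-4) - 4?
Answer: -2273/142 ≈ -16.007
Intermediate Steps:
M = -16 (M = -12 - 4 = -16)
1/(p - 319) + M = 1/(177 - 319) - 16 = 1/(-142) - 16 = -1/142 - 16 = -2273/142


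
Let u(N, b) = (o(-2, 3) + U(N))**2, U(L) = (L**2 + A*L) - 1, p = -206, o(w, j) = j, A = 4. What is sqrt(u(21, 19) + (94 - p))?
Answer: sqrt(278029) ≈ 527.28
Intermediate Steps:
U(L) = -1 + L**2 + 4*L (U(L) = (L**2 + 4*L) - 1 = -1 + L**2 + 4*L)
u(N, b) = (2 + N**2 + 4*N)**2 (u(N, b) = (3 + (-1 + N**2 + 4*N))**2 = (2 + N**2 + 4*N)**2)
sqrt(u(21, 19) + (94 - p)) = sqrt((2 + 21**2 + 4*21)**2 + (94 - 1*(-206))) = sqrt((2 + 441 + 84)**2 + (94 + 206)) = sqrt(527**2 + 300) = sqrt(277729 + 300) = sqrt(278029)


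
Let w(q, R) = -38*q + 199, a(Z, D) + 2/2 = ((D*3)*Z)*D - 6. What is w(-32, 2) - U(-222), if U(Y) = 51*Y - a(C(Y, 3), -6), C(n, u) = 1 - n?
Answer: 36814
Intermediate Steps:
a(Z, D) = -7 + 3*Z*D² (a(Z, D) = -1 + (((D*3)*Z)*D - 6) = -1 + (((3*D)*Z)*D - 6) = -1 + ((3*D*Z)*D - 6) = -1 + (3*Z*D² - 6) = -1 + (-6 + 3*Z*D²) = -7 + 3*Z*D²)
U(Y) = -101 + 159*Y (U(Y) = 51*Y - (-7 + 3*(1 - Y)*(-6)²) = 51*Y - (-7 + 3*(1 - Y)*36) = 51*Y - (-7 + (108 - 108*Y)) = 51*Y - (101 - 108*Y) = 51*Y + (-101 + 108*Y) = -101 + 159*Y)
w(q, R) = 199 - 38*q
w(-32, 2) - U(-222) = (199 - 38*(-32)) - (-101 + 159*(-222)) = (199 + 1216) - (-101 - 35298) = 1415 - 1*(-35399) = 1415 + 35399 = 36814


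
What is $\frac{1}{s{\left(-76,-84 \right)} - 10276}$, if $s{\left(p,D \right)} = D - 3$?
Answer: $- \frac{1}{10363} \approx -9.6497 \cdot 10^{-5}$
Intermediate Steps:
$s{\left(p,D \right)} = -3 + D$ ($s{\left(p,D \right)} = D - 3 = -3 + D$)
$\frac{1}{s{\left(-76,-84 \right)} - 10276} = \frac{1}{\left(-3 - 84\right) - 10276} = \frac{1}{-87 - 10276} = \frac{1}{-10363} = - \frac{1}{10363}$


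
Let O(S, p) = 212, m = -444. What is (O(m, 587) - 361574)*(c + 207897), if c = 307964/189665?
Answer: -14248898436782778/189665 ≈ -7.5127e+10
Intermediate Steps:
c = 307964/189665 (c = 307964*(1/189665) = 307964/189665 ≈ 1.6237)
(O(m, 587) - 361574)*(c + 207897) = (212 - 361574)*(307964/189665 + 207897) = -361362*39431092469/189665 = -14248898436782778/189665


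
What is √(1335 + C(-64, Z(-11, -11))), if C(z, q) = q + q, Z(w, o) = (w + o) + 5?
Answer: √1301 ≈ 36.069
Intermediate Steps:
Z(w, o) = 5 + o + w (Z(w, o) = (o + w) + 5 = 5 + o + w)
C(z, q) = 2*q
√(1335 + C(-64, Z(-11, -11))) = √(1335 + 2*(5 - 11 - 11)) = √(1335 + 2*(-17)) = √(1335 - 34) = √1301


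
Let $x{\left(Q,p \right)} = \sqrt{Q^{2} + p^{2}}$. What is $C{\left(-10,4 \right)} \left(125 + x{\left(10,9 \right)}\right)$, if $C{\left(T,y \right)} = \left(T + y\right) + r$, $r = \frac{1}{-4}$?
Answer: $- \frac{3125}{4} - \frac{25 \sqrt{181}}{4} \approx -865.33$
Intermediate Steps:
$r = - \frac{1}{4} \approx -0.25$
$C{\left(T,y \right)} = - \frac{1}{4} + T + y$ ($C{\left(T,y \right)} = \left(T + y\right) - \frac{1}{4} = - \frac{1}{4} + T + y$)
$C{\left(-10,4 \right)} \left(125 + x{\left(10,9 \right)}\right) = \left(- \frac{1}{4} - 10 + 4\right) \left(125 + \sqrt{10^{2} + 9^{2}}\right) = - \frac{25 \left(125 + \sqrt{100 + 81}\right)}{4} = - \frac{25 \left(125 + \sqrt{181}\right)}{4} = - \frac{3125}{4} - \frac{25 \sqrt{181}}{4}$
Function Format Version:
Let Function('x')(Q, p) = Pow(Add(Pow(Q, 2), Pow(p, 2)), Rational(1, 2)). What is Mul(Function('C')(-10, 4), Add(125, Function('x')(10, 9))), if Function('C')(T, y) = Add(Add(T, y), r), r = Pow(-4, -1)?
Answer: Add(Rational(-3125, 4), Mul(Rational(-25, 4), Pow(181, Rational(1, 2)))) ≈ -865.33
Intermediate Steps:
r = Rational(-1, 4) ≈ -0.25000
Function('C')(T, y) = Add(Rational(-1, 4), T, y) (Function('C')(T, y) = Add(Add(T, y), Rational(-1, 4)) = Add(Rational(-1, 4), T, y))
Mul(Function('C')(-10, 4), Add(125, Function('x')(10, 9))) = Mul(Add(Rational(-1, 4), -10, 4), Add(125, Pow(Add(Pow(10, 2), Pow(9, 2)), Rational(1, 2)))) = Mul(Rational(-25, 4), Add(125, Pow(Add(100, 81), Rational(1, 2)))) = Mul(Rational(-25, 4), Add(125, Pow(181, Rational(1, 2)))) = Add(Rational(-3125, 4), Mul(Rational(-25, 4), Pow(181, Rational(1, 2))))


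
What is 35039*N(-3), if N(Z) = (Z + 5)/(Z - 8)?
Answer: -70078/11 ≈ -6370.7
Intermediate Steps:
N(Z) = (5 + Z)/(-8 + Z)
35039*N(-3) = 35039*((5 - 3)/(-8 - 3)) = 35039*(2/(-11)) = 35039*(-1/11*2) = 35039*(-2/11) = -70078/11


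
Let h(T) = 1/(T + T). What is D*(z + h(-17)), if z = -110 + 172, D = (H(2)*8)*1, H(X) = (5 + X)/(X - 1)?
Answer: 58996/17 ≈ 3470.4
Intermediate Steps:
H(X) = (5 + X)/(-1 + X)
D = 56 (D = (((5 + 2)/(-1 + 2))*8)*1 = ((7/1)*8)*1 = ((1*7)*8)*1 = (7*8)*1 = 56*1 = 56)
z = 62
h(T) = 1/(2*T)
D*(z + h(-17)) = 56*(62 + (1/2)/(-17)) = 56*(62 + (1/2)*(-1/17)) = 56*(62 - 1/34) = 56*(2107/34) = 58996/17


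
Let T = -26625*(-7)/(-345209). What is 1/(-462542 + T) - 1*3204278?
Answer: -511639397210204743/159673847653 ≈ -3.2043e+6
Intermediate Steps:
T = -186375/345209 (T = 186375*(-1/345209) = -186375/345209 ≈ -0.53989)
1/(-462542 + T) - 1*3204278 = 1/(-462542 - 186375/345209) - 1*3204278 = 1/(-159673847653/345209) - 3204278 = -345209/159673847653 - 3204278 = -511639397210204743/159673847653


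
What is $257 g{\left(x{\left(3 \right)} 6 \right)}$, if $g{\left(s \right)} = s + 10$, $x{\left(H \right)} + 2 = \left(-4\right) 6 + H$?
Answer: $-32896$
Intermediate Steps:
$x{\left(H \right)} = -26 + H$ ($x{\left(H \right)} = -2 + \left(\left(-4\right) 6 + H\right) = -2 + \left(-24 + H\right) = -26 + H$)
$g{\left(s \right)} = 10 + s$
$257 g{\left(x{\left(3 \right)} 6 \right)} = 257 \left(10 + \left(-26 + 3\right) 6\right) = 257 \left(10 - 138\right) = 257 \left(-128\right) = -32896$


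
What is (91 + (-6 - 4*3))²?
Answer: 5329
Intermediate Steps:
(91 + (-6 - 4*3))² = (91 + (-6 - 12))² = (91 - 18)² = 73² = 5329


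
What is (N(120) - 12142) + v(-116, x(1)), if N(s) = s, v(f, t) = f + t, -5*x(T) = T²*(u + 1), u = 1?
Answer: -60692/5 ≈ -12138.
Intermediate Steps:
x(T) = -2*T²/5 (x(T) = -T²*(1 + 1)/5 = -T²*2/5 = -2*T²/5)
(N(120) - 12142) + v(-116, x(1)) = (120 - 12142) + (-116 - ⅖*1²) = -12022 + (-116 - ⅖*1) = -12022 + (-116 - ⅖) = -12022 - 582/5 = -60692/5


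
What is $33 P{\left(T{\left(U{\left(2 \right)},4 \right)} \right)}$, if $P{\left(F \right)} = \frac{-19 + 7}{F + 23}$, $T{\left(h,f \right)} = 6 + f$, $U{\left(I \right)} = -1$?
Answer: $-12$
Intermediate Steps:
$P{\left(F \right)} = - \frac{12}{23 + F}$
$33 P{\left(T{\left(U{\left(2 \right)},4 \right)} \right)} = 33 \left(- \frac{12}{23 + \left(6 + 4\right)}\right) = 33 \left(- \frac{12}{23 + 10}\right) = 33 \left(- \frac{12}{33}\right) = 33 \left(\left(-12\right) \frac{1}{33}\right) = 33 \left(- \frac{4}{11}\right) = -12$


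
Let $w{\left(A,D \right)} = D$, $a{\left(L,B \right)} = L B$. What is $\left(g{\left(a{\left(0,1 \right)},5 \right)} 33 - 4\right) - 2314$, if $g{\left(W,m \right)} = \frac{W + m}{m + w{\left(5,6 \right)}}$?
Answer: $-2303$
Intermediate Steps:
$a{\left(L,B \right)} = B L$
$g{\left(W,m \right)} = \frac{W + m}{6 + m}$ ($g{\left(W,m \right)} = \frac{W + m}{m + 6} = \frac{W + m}{6 + m}$)
$\left(g{\left(a{\left(0,1 \right)},5 \right)} 33 - 4\right) - 2314 = \left(\frac{1 \cdot 0 + 5}{6 + 5} \cdot 33 - 4\right) - 2314 = \left(\frac{0 + 5}{11} \cdot 33 - 4\right) - 2314 = \left(\frac{1}{11} \cdot 5 \cdot 33 - 4\right) - 2314 = \left(\frac{5}{11} \cdot 33 - 4\right) - 2314 = \left(15 - 4\right) - 2314 = 11 - 2314 = -2303$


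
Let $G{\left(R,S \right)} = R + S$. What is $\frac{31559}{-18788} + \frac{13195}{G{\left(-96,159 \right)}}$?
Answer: $\frac{3193759}{15372} \approx 207.76$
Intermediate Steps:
$\frac{31559}{-18788} + \frac{13195}{G{\left(-96,159 \right)}} = \frac{31559}{-18788} + \frac{13195}{-96 + 159} = 31559 \left(- \frac{1}{18788}\right) + \frac{13195}{63} = - \frac{2869}{1708} + 13195 \cdot \frac{1}{63} = - \frac{2869}{1708} + \frac{1885}{9} = \frac{3193759}{15372}$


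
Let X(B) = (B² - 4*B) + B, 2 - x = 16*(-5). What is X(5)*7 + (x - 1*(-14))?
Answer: 166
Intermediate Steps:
x = 82 (x = 2 - 16*(-5) = 2 - 1*(-80) = 2 + 80 = 82)
X(B) = B² - 3*B
X(5)*7 + (x - 1*(-14)) = (5*(-3 + 5))*7 + (82 - 1*(-14)) = (5*2)*7 + (82 + 14) = 10*7 + 96 = 70 + 96 = 166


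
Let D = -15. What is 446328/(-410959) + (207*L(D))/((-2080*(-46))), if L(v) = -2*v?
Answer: -174576555/170958944 ≈ -1.0212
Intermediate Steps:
446328/(-410959) + (207*L(D))/((-2080*(-46))) = 446328/(-410959) + (207*(-2*(-15)))/((-2080*(-46))) = 446328*(-1/410959) + (207*30)/95680 = -446328/410959 + 6210*(1/95680) = -446328/410959 + 27/416 = -174576555/170958944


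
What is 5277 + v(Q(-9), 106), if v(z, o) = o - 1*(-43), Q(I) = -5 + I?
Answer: 5426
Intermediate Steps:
v(z, o) = 43 + o (v(z, o) = o + 43 = 43 + o)
5277 + v(Q(-9), 106) = 5277 + (43 + 106) = 5277 + 149 = 5426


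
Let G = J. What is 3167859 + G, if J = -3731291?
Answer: -563432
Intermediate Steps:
G = -3731291
3167859 + G = 3167859 - 3731291 = -563432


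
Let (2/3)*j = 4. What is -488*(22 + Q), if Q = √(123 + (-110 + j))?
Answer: -10736 - 488*√19 ≈ -12863.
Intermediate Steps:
j = 6 (j = (3/2)*4 = 6)
Q = √19 (Q = √(123 + (-110 + 6)) = √(123 - 104) = √19 ≈ 4.3589)
-488*(22 + Q) = -488*(22 + √19) = -10736 - 488*√19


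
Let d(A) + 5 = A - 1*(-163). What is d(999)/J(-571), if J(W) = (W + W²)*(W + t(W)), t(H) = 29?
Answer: -1157/176404740 ≈ -6.5588e-6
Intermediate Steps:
J(W) = (29 + W)*(W + W²) (J(W) = (W + W²)*(W + 29) = (W + W²)*(29 + W) = (29 + W)*(W + W²))
d(A) = 158 + A (d(A) = -5 + (A - 1*(-163)) = -5 + (A + 163) = -5 + (163 + A) = 158 + A)
d(999)/J(-571) = (158 + 999)/((-571*(29 + (-571)² + 30*(-571)))) = 1157/((-571*(29 + 326041 - 17130))) = 1157/((-571*308940)) = 1157/(-176404740) = 1157*(-1/176404740) = -1157/176404740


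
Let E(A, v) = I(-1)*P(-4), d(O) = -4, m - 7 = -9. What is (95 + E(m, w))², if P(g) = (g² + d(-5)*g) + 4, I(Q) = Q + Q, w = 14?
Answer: 529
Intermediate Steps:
m = -2 (m = 7 - 9 = -2)
I(Q) = 2*Q
P(g) = 4 + g² - 4*g (P(g) = (g² - 4*g) + 4 = 4 + g² - 4*g)
E(A, v) = -72 (E(A, v) = (2*(-1))*(4 + (-4)² - 4*(-4)) = -2*(4 + 16 + 16) = -2*36 = -72)
(95 + E(m, w))² = (95 - 72)² = 23² = 529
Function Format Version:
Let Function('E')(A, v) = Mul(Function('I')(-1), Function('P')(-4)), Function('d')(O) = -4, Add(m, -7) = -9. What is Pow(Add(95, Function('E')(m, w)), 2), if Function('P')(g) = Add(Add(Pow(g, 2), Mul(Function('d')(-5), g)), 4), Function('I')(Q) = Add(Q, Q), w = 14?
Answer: 529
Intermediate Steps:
m = -2 (m = Add(7, -9) = -2)
Function('I')(Q) = Mul(2, Q)
Function('P')(g) = Add(4, Pow(g, 2), Mul(-4, g)) (Function('P')(g) = Add(Add(Pow(g, 2), Mul(-4, g)), 4) = Add(4, Pow(g, 2), Mul(-4, g)))
Function('E')(A, v) = -72 (Function('E')(A, v) = Mul(Mul(2, -1), Add(4, Pow(-4, 2), Mul(-4, -4))) = Mul(-2, Add(4, 16, 16)) = Mul(-2, 36) = -72)
Pow(Add(95, Function('E')(m, w)), 2) = Pow(Add(95, -72), 2) = Pow(23, 2) = 529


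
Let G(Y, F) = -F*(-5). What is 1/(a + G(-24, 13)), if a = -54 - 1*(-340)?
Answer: 1/351 ≈ 0.0028490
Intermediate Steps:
G(Y, F) = 5*F
a = 286 (a = -54 + 340 = 286)
1/(a + G(-24, 13)) = 1/(286 + 5*13) = 1/(286 + 65) = 1/351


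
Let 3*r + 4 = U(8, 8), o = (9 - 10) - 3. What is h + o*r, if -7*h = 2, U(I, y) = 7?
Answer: -30/7 ≈ -4.2857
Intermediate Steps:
o = -4 (o = -1 - 3 = -4)
h = -2/7 (h = -⅐*2 = -2/7 ≈ -0.28571)
r = 1 (r = -4/3 + (⅓)*7 = -4/3 + 7/3 = 1)
h + o*r = -2/7 - 4*1 = -2/7 - 4 = -30/7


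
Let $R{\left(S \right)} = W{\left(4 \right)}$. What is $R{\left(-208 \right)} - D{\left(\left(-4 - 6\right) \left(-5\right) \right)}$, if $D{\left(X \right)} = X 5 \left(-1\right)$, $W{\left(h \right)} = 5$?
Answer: $255$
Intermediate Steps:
$R{\left(S \right)} = 5$
$D{\left(X \right)} = - 5 X$ ($D{\left(X \right)} = 5 X \left(-1\right) = - 5 X$)
$R{\left(-208 \right)} - D{\left(\left(-4 - 6\right) \left(-5\right) \right)} = 5 - - 5 \left(-4 - 6\right) \left(-5\right) = 5 - - 5 \left(\left(-10\right) \left(-5\right)\right) = 5 - \left(-5\right) 50 = 5 - -250 = 5 + 250 = 255$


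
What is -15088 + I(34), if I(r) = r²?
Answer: -13932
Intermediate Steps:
-15088 + I(34) = -15088 + 34² = -15088 + 1156 = -13932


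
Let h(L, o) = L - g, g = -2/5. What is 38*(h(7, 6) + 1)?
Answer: 1596/5 ≈ 319.20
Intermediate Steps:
g = -2/5 (g = -2*1/5 = -2/5 ≈ -0.40000)
h(L, o) = 2/5 + L (h(L, o) = L - 1*(-2/5) = L + 2/5 = 2/5 + L)
38*(h(7, 6) + 1) = 38*((2/5 + 7) + 1) = 38*(37/5 + 1) = 38*(42/5) = 1596/5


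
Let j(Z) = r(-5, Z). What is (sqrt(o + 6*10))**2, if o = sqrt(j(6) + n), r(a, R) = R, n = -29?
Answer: 60 + I*sqrt(23) ≈ 60.0 + 4.7958*I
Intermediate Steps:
j(Z) = Z
o = I*sqrt(23) (o = sqrt(6 - 29) = sqrt(-23) = I*sqrt(23) ≈ 4.7958*I)
(sqrt(o + 6*10))**2 = (sqrt(I*sqrt(23) + 6*10))**2 = (sqrt(I*sqrt(23) + 60))**2 = (sqrt(60 + I*sqrt(23)))**2 = 60 + I*sqrt(23)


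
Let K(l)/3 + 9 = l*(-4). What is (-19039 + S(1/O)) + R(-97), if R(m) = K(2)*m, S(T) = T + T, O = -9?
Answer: -126830/9 ≈ -14092.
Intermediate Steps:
K(l) = -27 - 12*l (K(l) = -27 + 3*(l*(-4)) = -27 + 3*(-4*l) = -27 - 12*l)
S(T) = 2*T
R(m) = -51*m (R(m) = (-27 - 12*2)*m = (-27 - 24)*m = -51*m)
(-19039 + S(1/O)) + R(-97) = (-19039 + 2/(-9)) - 51*(-97) = (-19039 + 2*(-⅑)) + 4947 = (-19039 - 2/9) + 4947 = -171353/9 + 4947 = -126830/9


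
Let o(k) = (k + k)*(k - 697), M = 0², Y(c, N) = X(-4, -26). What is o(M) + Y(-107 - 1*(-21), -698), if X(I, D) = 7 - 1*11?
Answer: -4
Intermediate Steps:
X(I, D) = -4 (X(I, D) = 7 - 11 = -4)
Y(c, N) = -4
M = 0
o(k) = 2*k*(-697 + k) (o(k) = (2*k)*(-697 + k) = 2*k*(-697 + k))
o(M) + Y(-107 - 1*(-21), -698) = 2*0*(-697 + 0) - 4 = 2*0*(-697) - 4 = 0 - 4 = -4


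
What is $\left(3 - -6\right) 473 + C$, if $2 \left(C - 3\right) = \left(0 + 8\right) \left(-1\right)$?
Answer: $4256$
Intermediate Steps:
$C = -1$ ($C = 3 + \frac{\left(0 + 8\right) \left(-1\right)}{2} = 3 + \frac{8 \left(-1\right)}{2} = 3 + \frac{1}{2} \left(-8\right) = 3 - 4 = -1$)
$\left(3 - -6\right) 473 + C = \left(3 - -6\right) 473 - 1 = \left(3 + 6\right) 473 - 1 = 9 \cdot 473 - 1 = 4257 - 1 = 4256$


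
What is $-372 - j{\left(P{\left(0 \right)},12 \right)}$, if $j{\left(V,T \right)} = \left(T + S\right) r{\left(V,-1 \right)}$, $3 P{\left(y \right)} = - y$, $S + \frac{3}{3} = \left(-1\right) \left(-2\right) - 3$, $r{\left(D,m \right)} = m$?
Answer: $-362$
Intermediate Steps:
$S = -2$ ($S = -1 - 1 = -2$)
$P{\left(y \right)} = - \frac{y}{3}$ ($P{\left(y \right)} = \frac{\left(-1\right) y}{3} = - \frac{y}{3}$)
$j{\left(V,T \right)} = 2 - T$ ($j{\left(V,T \right)} = \left(T - 2\right) \left(-1\right) = \left(-2 + T\right) \left(-1\right) = 2 - T$)
$-372 - j{\left(P{\left(0 \right)},12 \right)} = -372 - \left(2 - 12\right) = -372 - -10 = -372 + 10 = -362$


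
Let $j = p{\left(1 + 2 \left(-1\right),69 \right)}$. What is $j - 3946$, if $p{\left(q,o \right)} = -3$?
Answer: $-3949$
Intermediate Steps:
$j = -3$
$j - 3946 = -3 - 3946 = -3949$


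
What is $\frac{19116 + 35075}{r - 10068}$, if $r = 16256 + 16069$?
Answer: $\frac{54191}{22257} \approx 2.4348$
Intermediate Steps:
$r = 32325$
$\frac{19116 + 35075}{r - 10068} = \frac{19116 + 35075}{32325 - 10068} = \frac{54191}{32325 - 10068} = \frac{54191}{22257}$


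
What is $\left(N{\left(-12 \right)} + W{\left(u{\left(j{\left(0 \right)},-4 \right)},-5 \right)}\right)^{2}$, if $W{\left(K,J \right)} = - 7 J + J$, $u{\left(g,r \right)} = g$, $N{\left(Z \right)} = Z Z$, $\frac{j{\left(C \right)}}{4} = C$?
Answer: $30276$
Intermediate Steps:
$j{\left(C \right)} = 4 C$
$N{\left(Z \right)} = Z^{2}$
$W{\left(K,J \right)} = - 6 J$
$\left(N{\left(-12 \right)} + W{\left(u{\left(j{\left(0 \right)},-4 \right)},-5 \right)}\right)^{2} = \left(\left(-12\right)^{2} - -30\right)^{2} = \left(144 + 30\right)^{2} = 174^{2} = 30276$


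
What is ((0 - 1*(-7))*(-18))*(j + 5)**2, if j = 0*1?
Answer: -3150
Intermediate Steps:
j = 0
((0 - 1*(-7))*(-18))*(j + 5)**2 = ((0 - 1*(-7))*(-18))*(0 + 5)**2 = ((0 + 7)*(-18))*5**2 = (7*(-18))*25 = -126*25 = -3150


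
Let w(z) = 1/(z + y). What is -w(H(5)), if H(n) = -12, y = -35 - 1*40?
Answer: 1/87 ≈ 0.011494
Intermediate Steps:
y = -75 (y = -35 - 40 = -75)
w(z) = 1/(-75 + z) (w(z) = 1/(z - 75) = 1/(-75 + z))
-w(H(5)) = -1/(-75 - 12) = -1/(-87) = -1*(-1/87) = 1/87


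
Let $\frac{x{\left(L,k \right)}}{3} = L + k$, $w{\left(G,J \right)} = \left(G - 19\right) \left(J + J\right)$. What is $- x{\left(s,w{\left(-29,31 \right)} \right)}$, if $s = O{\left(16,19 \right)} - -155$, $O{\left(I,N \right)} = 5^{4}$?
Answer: $6588$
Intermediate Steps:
$O{\left(I,N \right)} = 625$
$w{\left(G,J \right)} = 2 J \left(-19 + G\right)$ ($w{\left(G,J \right)} = \left(-19 + G\right) 2 J = 2 J \left(-19 + G\right)$)
$s = 780$ ($s = 625 - -155 = 625 + 155 = 780$)
$x{\left(L,k \right)} = 3 L + 3 k$ ($x{\left(L,k \right)} = 3 \left(L + k\right) = 3 L + 3 k$)
$- x{\left(s,w{\left(-29,31 \right)} \right)} = - (3 \cdot 780 + 3 \cdot 2 \cdot 31 \left(-19 - 29\right)) = - (2340 + 3 \cdot 2 \cdot 31 \left(-48\right)) = - (2340 + 3 \left(-2976\right)) = - (2340 - 8928) = \left(-1\right) \left(-6588\right) = 6588$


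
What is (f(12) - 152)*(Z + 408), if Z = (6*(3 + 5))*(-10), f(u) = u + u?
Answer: 9216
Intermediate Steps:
f(u) = 2*u
Z = -480 (Z = (6*8)*(-10) = 48*(-10) = -480)
(f(12) - 152)*(Z + 408) = (2*12 - 152)*(-480 + 408) = (24 - 152)*(-72) = -128*(-72) = 9216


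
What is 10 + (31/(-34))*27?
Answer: -497/34 ≈ -14.618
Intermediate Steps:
10 + (31/(-34))*27 = 10 + (31*(-1/34))*27 = 10 - 31/34*27 = 10 - 837/34 = -497/34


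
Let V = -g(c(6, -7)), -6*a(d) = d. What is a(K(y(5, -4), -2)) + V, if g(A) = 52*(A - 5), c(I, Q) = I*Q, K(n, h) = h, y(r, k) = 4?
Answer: 7333/3 ≈ 2444.3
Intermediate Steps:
a(d) = -d/6
g(A) = -260 + 52*A (g(A) = 52*(-5 + A) = -260 + 52*A)
V = 2444 (V = -(-260 + 52*(6*(-7))) = -(-260 + 52*(-42)) = -(-260 - 2184) = -1*(-2444) = 2444)
a(K(y(5, -4), -2)) + V = -1/6*(-2) + 2444 = 1/3 + 2444 = 7333/3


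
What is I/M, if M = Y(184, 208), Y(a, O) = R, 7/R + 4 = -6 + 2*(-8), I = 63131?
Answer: -1641406/7 ≈ -2.3449e+5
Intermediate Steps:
R = -7/26 (R = 7/(-4 + (-6 + 2*(-8))) = 7/(-4 + (-6 - 16)) = 7/(-4 - 22) = 7/(-26) = 7*(-1/26) = -7/26 ≈ -0.26923)
Y(a, O) = -7/26
M = -7/26 ≈ -0.26923
I/M = 63131/(-7/26) = 63131*(-26/7) = -1641406/7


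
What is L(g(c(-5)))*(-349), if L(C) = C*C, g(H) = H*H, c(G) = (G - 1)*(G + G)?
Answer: -4523040000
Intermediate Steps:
c(G) = 2*G*(-1 + G) (c(G) = (-1 + G)*(2*G) = 2*G*(-1 + G))
g(H) = H²
L(C) = C²
L(g(c(-5)))*(-349) = ((2*(-5)*(-1 - 5))²)²*(-349) = ((2*(-5)*(-6))²)²*(-349) = (60²)²*(-349) = 3600²*(-349) = 12960000*(-349) = -4523040000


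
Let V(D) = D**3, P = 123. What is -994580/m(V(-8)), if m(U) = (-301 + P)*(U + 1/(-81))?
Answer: -40280490/3691097 ≈ -10.913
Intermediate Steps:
m(U) = 178/81 - 178*U (m(U) = (-301 + 123)*(U + 1/(-81)) = -178*(U - 1/81) = -178*(-1/81 + U) = 178/81 - 178*U)
-994580/m(V(-8)) = -994580/(178/81 - 178*(-8)**3) = -994580/(178/81 - 178*(-512)) = -994580/(178/81 + 91136) = -994580/7382194/81 = -994580*81/7382194 = -40280490/3691097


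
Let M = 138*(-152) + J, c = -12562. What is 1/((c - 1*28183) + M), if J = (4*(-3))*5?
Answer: -1/61781 ≈ -1.6186e-5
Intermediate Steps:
J = -60 (J = -12*5 = -60)
M = -21036 (M = 138*(-152) - 60 = -20976 - 60 = -21036)
1/((c - 1*28183) + M) = 1/((-12562 - 1*28183) - 21036) = 1/((-12562 - 28183) - 21036) = 1/(-40745 - 21036) = 1/(-61781) = -1/61781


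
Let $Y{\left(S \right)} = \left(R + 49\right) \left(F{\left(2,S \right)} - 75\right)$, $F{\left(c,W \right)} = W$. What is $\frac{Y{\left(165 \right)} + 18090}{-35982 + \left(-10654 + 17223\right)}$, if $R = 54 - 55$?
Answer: $- \frac{22410}{29413} \approx -0.76191$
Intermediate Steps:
$R = -1$ ($R = 54 - 55 = -1$)
$Y{\left(S \right)} = -3600 + 48 S$ ($Y{\left(S \right)} = \left(-1 + 49\right) \left(S - 75\right) = 48 \left(-75 + S\right) = -3600 + 48 S$)
$\frac{Y{\left(165 \right)} + 18090}{-35982 + \left(-10654 + 17223\right)} = \frac{\left(-3600 + 48 \cdot 165\right) + 18090}{-35982 + \left(-10654 + 17223\right)} = \frac{\left(-3600 + 7920\right) + 18090}{-35982 + 6569} = \frac{4320 + 18090}{-29413} = 22410 \left(- \frac{1}{29413}\right) = - \frac{22410}{29413}$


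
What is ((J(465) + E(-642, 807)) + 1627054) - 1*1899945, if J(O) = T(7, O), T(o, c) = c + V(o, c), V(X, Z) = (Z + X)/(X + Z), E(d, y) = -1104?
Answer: -273529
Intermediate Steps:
V(X, Z) = 1 (V(X, Z) = (X + Z)/(X + Z) = 1)
T(o, c) = 1 + c (T(o, c) = c + 1 = 1 + c)
J(O) = 1 + O
((J(465) + E(-642, 807)) + 1627054) - 1*1899945 = (((1 + 465) - 1104) + 1627054) - 1*1899945 = ((466 - 1104) + 1627054) - 1899945 = (-638 + 1627054) - 1899945 = 1626416 - 1899945 = -273529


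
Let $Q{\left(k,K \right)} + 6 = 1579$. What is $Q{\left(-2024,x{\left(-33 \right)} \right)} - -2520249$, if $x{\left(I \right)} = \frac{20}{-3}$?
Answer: $2521822$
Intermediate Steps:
$x{\left(I \right)} = - \frac{20}{3}$ ($x{\left(I \right)} = 20 \left(- \frac{1}{3}\right) = - \frac{20}{3}$)
$Q{\left(k,K \right)} = 1573$ ($Q{\left(k,K \right)} = -6 + 1579 = 1573$)
$Q{\left(-2024,x{\left(-33 \right)} \right)} - -2520249 = 1573 - -2520249 = 1573 + 2520249 = 2521822$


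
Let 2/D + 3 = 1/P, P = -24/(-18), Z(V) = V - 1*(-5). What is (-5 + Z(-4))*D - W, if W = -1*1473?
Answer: 13289/9 ≈ 1476.6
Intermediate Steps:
W = -1473
Z(V) = 5 + V (Z(V) = V + 5 = 5 + V)
P = 4/3 (P = -24*(-1/18) = 4/3 ≈ 1.3333)
D = -8/9 (D = 2/(-3 + 1/(4/3)) = 2/(-3 + ¾) = 2/(-9/4) = 2*(-4/9) = -8/9 ≈ -0.88889)
(-5 + Z(-4))*D - W = (-5 + (5 - 4))*(-8/9) - 1*(-1473) = (-5 + 1)*(-8/9) + 1473 = -4*(-8/9) + 1473 = 32/9 + 1473 = 13289/9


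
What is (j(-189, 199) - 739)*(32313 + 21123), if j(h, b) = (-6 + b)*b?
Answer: 2012827248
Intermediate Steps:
j(h, b) = b*(-6 + b)
(j(-189, 199) - 739)*(32313 + 21123) = (199*(-6 + 199) - 739)*(32313 + 21123) = (199*193 - 739)*53436 = (38407 - 739)*53436 = 37668*53436 = 2012827248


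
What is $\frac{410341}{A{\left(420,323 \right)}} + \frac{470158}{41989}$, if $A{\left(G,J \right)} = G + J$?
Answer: $\frac{17579135643}{31197827} \approx 563.47$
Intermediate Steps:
$\frac{410341}{A{\left(420,323 \right)}} + \frac{470158}{41989} = \frac{410341}{420 + 323} + \frac{470158}{41989} = \frac{410341}{743} + 470158 \cdot \frac{1}{41989} = 410341 \cdot \frac{1}{743} + \frac{470158}{41989} = \frac{410341}{743} + \frac{470158}{41989} = \frac{17579135643}{31197827}$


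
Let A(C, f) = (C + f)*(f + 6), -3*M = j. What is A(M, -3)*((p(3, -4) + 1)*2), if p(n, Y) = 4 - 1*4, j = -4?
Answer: -10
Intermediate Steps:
p(n, Y) = 0 (p(n, Y) = 4 - 4 = 0)
M = 4/3 (M = -1/3*(-4) = 4/3 ≈ 1.3333)
A(C, f) = (6 + f)*(C + f) (A(C, f) = (C + f)*(6 + f) = (6 + f)*(C + f))
A(M, -3)*((p(3, -4) + 1)*2) = ((-3)**2 + 6*(4/3) + 6*(-3) + (4/3)*(-3))*((0 + 1)*2) = (9 + 8 - 18 - 4)*(1*2) = -5*2 = -10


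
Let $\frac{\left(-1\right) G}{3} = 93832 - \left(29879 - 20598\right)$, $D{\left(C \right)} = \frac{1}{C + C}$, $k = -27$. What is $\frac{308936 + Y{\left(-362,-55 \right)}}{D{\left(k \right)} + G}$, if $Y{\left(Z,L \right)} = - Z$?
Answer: $- \frac{16702092}{13697263} \approx -1.2194$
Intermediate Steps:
$D{\left(C \right)} = \frac{1}{2 C}$
$G = -253653$ ($G = - 3 \left(93832 - \left(29879 - 20598\right)\right) = - 3 \left(93832 - 9281\right) = \left(-3\right) 84551 = -253653$)
$\frac{308936 + Y{\left(-362,-55 \right)}}{D{\left(k \right)} + G} = \frac{308936 - -362}{\frac{1}{2 \left(-27\right)} - 253653} = \frac{308936 + 362}{\frac{1}{2} \left(- \frac{1}{27}\right) - 253653} = \frac{309298}{- \frac{1}{54} - 253653} = \frac{309298}{- \frac{13697263}{54}} = 309298 \left(- \frac{54}{13697263}\right) = - \frac{16702092}{13697263}$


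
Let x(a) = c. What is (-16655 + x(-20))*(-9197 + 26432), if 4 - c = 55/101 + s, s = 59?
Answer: -29088629775/101 ≈ -2.8801e+8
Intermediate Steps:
c = -5610/101 (c = 4 - (55/101 + 59) = 4 - 1*6014/101 = 4 - 6014/101 = -5610/101 ≈ -55.545)
x(a) = -5610/101
(-16655 + x(-20))*(-9197 + 26432) = (-16655 - 5610/101)*(-9197 + 26432) = -1687765/101*17235 = -29088629775/101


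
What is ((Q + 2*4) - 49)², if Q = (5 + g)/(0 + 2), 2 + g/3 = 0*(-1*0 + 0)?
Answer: 6889/4 ≈ 1722.3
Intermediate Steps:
g = -6 (g = -6 + 3*(0*(-1*0 + 0)) = -6 + 3*(0*(0 + 0)) = -6 + 3*(0*0) = -6 + 3*0 = -6 + 0 = -6)
Q = -½ (Q = (5 - 6)/(0 + 2) = -1/2 = -1*½ = -½ ≈ -0.50000)
((Q + 2*4) - 49)² = ((-½ + 2*4) - 49)² = ((-½ + 8) - 49)² = (15/2 - 49)² = (-83/2)² = 6889/4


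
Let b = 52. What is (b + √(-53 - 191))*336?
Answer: 17472 + 672*I*√61 ≈ 17472.0 + 5248.5*I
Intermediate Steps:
(b + √(-53 - 191))*336 = (52 + √(-53 - 191))*336 = (52 + √(-244))*336 = (52 + 2*I*√61)*336 = 17472 + 672*I*√61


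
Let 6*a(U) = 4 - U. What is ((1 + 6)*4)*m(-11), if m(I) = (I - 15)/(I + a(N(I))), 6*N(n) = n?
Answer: 26208/361 ≈ 72.598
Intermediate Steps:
N(n) = n/6
a(U) = ⅔ - U/6 (a(U) = (4 - U)/6 = ⅔ - U/6)
m(I) = (-15 + I)/(⅔ + 35*I/36) (m(I) = (I - 15)/(I + (⅔ - I/36)) = (-15 + I)/(I + (⅔ - I/36)) = (-15 + I)/(⅔ + 35*I/36))
((1 + 6)*4)*m(-11) = ((1 + 6)*4)*(36*(-15 - 11)/(24 + 35*(-11))) = (7*4)*(36*(-26)/(24 - 385)) = 28*(36*(-26)/(-361)) = 28*(36*(-1/361)*(-26)) = 28*(936/361) = 26208/361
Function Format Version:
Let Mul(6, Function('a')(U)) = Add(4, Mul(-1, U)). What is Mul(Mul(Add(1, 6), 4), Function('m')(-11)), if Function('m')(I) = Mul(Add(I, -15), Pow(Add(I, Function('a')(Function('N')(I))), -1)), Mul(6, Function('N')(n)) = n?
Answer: Rational(26208, 361) ≈ 72.598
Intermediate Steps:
Function('N')(n) = Mul(Rational(1, 6), n)
Function('a')(U) = Add(Rational(2, 3), Mul(Rational(-1, 6), U)) (Function('a')(U) = Mul(Rational(1, 6), Add(4, Mul(-1, U))) = Add(Rational(2, 3), Mul(Rational(-1, 6), U)))
Function('m')(I) = Mul(Pow(Add(Rational(2, 3), Mul(Rational(35, 36), I)), -1), Add(-15, I)) (Function('m')(I) = Mul(Add(I, -15), Pow(Add(I, Add(Rational(2, 3), Mul(Rational(-1, 6), Mul(Rational(1, 6), I)))), -1)) = Mul(Add(-15, I), Pow(Add(I, Add(Rational(2, 3), Mul(Rational(-1, 36), I))), -1)) = Mul(Add(-15, I), Pow(Add(Rational(2, 3), Mul(Rational(35, 36), I)), -1)) = Mul(Pow(Add(Rational(2, 3), Mul(Rational(35, 36), I)), -1), Add(-15, I)))
Mul(Mul(Add(1, 6), 4), Function('m')(-11)) = Mul(Mul(Add(1, 6), 4), Mul(36, Pow(Add(24, Mul(35, -11)), -1), Add(-15, -11))) = Mul(Mul(7, 4), Mul(36, Pow(Add(24, -385), -1), -26)) = Mul(28, Mul(36, Pow(-361, -1), -26)) = Mul(28, Mul(36, Rational(-1, 361), -26)) = Mul(28, Rational(936, 361)) = Rational(26208, 361)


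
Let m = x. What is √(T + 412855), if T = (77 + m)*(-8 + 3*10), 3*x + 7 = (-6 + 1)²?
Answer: √414681 ≈ 643.96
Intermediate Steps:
x = 6 (x = -7/3 + (-6 + 1)²/3 = -7/3 + (⅓)*(-5)² = -7/3 + (⅓)*25 = -7/3 + 25/3 = 6)
m = 6
T = 1826 (T = (77 + 6)*(-8 + 3*10) = 83*(-8 + 30) = 83*22 = 1826)
√(T + 412855) = √(1826 + 412855) = √414681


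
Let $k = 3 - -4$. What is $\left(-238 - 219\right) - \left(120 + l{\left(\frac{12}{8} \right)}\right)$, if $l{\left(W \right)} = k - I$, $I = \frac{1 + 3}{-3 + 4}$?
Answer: $-580$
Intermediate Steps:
$I = 4$ ($I = \frac{4}{1} = 4 \cdot 1 = 4$)
$k = 7$ ($k = 3 + 4 = 7$)
$l{\left(W \right)} = 3$ ($l{\left(W \right)} = 7 - 4 = 3$)
$\left(-238 - 219\right) - \left(120 + l{\left(\frac{12}{8} \right)}\right) = \left(-238 - 219\right) - 123 = -457 - 123 = -580$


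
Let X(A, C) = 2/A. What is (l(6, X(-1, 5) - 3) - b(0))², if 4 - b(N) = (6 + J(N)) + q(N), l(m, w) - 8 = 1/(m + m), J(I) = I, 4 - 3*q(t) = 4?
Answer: 14641/144 ≈ 101.67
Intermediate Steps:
q(t) = 0 (q(t) = 4/3 - ⅓*4 = 4/3 - 4/3 = 0)
l(m, w) = 8 + 1/(2*m) (l(m, w) = 8 + 1/(m + m) = 8 + 1/(2*m))
b(N) = -2 - N (b(N) = 4 - ((6 + N) + 0) = 4 - (6 + N) = 4 + (-6 - N) = -2 - N)
(l(6, X(-1, 5) - 3) - b(0))² = ((8 + (½)/6) - (-2 - 1*0))² = ((8 + (½)*(⅙)) - (-2 + 0))² = ((8 + 1/12) - 1*(-2))² = (97/12 + 2)² = (121/12)² = 14641/144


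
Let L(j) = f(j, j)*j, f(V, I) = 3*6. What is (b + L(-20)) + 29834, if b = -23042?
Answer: 6432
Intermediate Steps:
f(V, I) = 18
L(j) = 18*j
(b + L(-20)) + 29834 = (-23042 + 18*(-20)) + 29834 = (-23042 - 360) + 29834 = -23402 + 29834 = 6432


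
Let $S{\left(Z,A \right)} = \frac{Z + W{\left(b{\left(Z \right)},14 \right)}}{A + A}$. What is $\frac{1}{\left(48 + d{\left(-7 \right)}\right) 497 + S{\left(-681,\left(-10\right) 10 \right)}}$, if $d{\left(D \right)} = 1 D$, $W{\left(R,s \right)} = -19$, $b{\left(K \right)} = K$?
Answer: $\frac{2}{40761} \approx 4.9066 \cdot 10^{-5}$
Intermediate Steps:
$d{\left(D \right)} = D$
$S{\left(Z,A \right)} = \frac{-19 + Z}{2 A}$ ($S{\left(Z,A \right)} = \frac{Z - 19}{A + A} = \frac{-19 + Z}{2 A}$)
$\frac{1}{\left(48 + d{\left(-7 \right)}\right) 497 + S{\left(-681,\left(-10\right) 10 \right)}} = \frac{1}{\left(48 - 7\right) 497 + \frac{-19 - 681}{2 \left(\left(-10\right) 10\right)}} = \frac{1}{41 \cdot 497 + \frac{1}{2} \frac{1}{-100} \left(-700\right)} = \frac{1}{20377 + \frac{1}{2} \left(- \frac{1}{100}\right) \left(-700\right)} = \frac{1}{20377 + \frac{7}{2}} = \frac{1}{\frac{40761}{2}} = \frac{2}{40761}$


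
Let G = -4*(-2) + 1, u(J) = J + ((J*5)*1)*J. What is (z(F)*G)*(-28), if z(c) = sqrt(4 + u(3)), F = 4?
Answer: -504*sqrt(13) ≈ -1817.2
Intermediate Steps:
u(J) = J + 5*J**2 (u(J) = J + ((5*J)*1)*J = J + (5*J)*J = J + 5*J**2)
G = 9 (G = 8 + 1 = 9)
z(c) = 2*sqrt(13) (z(c) = sqrt(4 + 3*(1 + 5*3)) = sqrt(4 + 3*(1 + 15)) = sqrt(4 + 3*16) = sqrt(4 + 48) = sqrt(52) = 2*sqrt(13))
(z(F)*G)*(-28) = ((2*sqrt(13))*9)*(-28) = (18*sqrt(13))*(-28) = -504*sqrt(13)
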